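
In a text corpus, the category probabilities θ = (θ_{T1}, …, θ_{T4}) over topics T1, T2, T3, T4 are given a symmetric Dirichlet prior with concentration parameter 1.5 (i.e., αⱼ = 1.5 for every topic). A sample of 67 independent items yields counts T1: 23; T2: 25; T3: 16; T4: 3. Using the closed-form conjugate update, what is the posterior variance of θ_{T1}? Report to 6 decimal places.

The Dirichlet prior is conjugate to the Multinomial likelihood: each posterior αⱼ = prior αⱼ + observed count nⱼ.
Posterior concentration: (24.5, 26.5, 17.5, 4.5), total = 73.0.
Var[θ_j] = α_j(Σα−α_j)/((Σα)²(Σα+1)) = 24.5·48.5/(73.0²·74.0) = 0.003013.

0.003013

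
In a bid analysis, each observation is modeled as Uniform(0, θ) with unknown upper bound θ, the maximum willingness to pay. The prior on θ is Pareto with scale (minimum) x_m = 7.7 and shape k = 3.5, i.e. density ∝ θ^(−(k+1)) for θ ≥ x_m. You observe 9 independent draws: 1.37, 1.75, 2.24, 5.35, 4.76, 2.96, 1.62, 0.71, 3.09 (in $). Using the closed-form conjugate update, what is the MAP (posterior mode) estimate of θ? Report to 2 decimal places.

A Pareto(scale x_m, shape k) prior on the upper bound θ of Uniform(0, θ) is conjugate: posterior is Pareto(max(x_m, max xᵢ), k + n).
Sample maximum = 5.35; prior scale x_m = 7.7 → posterior scale = max = 7.70.
Posterior shape = 3.5 + 9 = 12.5.
The Pareto density is decreasing on [x_m, ∞), so the mode is x_m = 7.70.

7.70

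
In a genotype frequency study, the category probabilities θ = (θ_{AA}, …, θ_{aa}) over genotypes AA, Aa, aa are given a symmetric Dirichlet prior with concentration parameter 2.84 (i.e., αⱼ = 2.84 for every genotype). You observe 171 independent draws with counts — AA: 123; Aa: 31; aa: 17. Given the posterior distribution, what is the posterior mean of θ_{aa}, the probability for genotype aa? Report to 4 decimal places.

0.1105

The Dirichlet prior is conjugate to the Multinomial likelihood: each posterior αⱼ = prior αⱼ + observed count nⱼ.
Posterior concentration: (125.84, 33.84, 19.84), total = 179.52.
E[θ_{aa}|data] = α_{aa}/Σα = 19.84/179.52 = 0.1105.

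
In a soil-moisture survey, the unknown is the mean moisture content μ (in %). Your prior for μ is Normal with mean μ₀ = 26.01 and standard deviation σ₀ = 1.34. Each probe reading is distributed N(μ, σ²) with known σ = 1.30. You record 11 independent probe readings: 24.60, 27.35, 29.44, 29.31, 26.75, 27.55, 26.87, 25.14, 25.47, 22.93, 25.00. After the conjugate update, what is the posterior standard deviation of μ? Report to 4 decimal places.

For Normal data with known variance σ², a Normal(μ₀, σ₀²) prior on μ is conjugate. Posterior precision = 1/σ₀² + n/σ²; posterior mean is the precision-weighted average of μ₀ and x̄.
σ₀² = 1.34² = 1.7956, σ² = 1.30² = 1.69; σ² + n·σ₀² = 1.69 + 11·1.7956 = 21.4416.
Posterior precision = 1/σ₀² + n/σ² = 1/1.7956 + 11/1.69 = (σ² + n·σ₀²)/(σ₀²σ²) = 21.4416/(1.7956·1.69); posterior variance σₙ² = σ₀²σ²/(σ² + n·σ₀²) = 1.7956·1.69/21.4416 = 0.141527.
Posterior SD = √σₙ² = √(1.7956·1.69/21.4416) = 0.3762.

0.3762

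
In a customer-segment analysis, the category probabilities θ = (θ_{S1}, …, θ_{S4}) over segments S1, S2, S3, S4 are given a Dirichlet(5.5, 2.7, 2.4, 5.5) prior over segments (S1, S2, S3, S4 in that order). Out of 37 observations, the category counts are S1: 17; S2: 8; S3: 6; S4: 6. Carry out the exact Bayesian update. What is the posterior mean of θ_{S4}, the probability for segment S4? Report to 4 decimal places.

The Dirichlet prior is conjugate to the Multinomial likelihood: each posterior αⱼ = prior αⱼ + observed count nⱼ.
Posterior concentration: (22.5, 10.7, 8.4, 11.5), total = 53.1.
E[θ_{S4}|data] = α_{S4}/Σα = 11.5/53.1 = 0.2166.

0.2166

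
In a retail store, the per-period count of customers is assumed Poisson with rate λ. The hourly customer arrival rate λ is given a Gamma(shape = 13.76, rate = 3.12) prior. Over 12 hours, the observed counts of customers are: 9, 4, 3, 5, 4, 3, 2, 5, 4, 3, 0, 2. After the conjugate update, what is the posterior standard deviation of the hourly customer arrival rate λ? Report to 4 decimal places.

With a Gamma(shape α, rate β) prior, the Poisson likelihood is conjugate: the posterior is Gamma(α + ΣXᵢ, β + n).
Sum of counts S = 44 over n = 12 hours.
Posterior: Gamma(α+S, β+n) = Gamma(13.76+44, 3.12+12) = Gamma(57.76, 15.12).
SD = √α/β = √57.76/15.12 = 0.5026.

0.5026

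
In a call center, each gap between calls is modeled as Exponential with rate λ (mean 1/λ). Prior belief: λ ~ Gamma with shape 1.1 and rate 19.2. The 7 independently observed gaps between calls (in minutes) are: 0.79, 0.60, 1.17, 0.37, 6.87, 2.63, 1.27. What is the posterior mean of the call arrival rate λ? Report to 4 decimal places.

With a Gamma(shape α, rate β) prior on the exponential rate λ, the posterior after n observations with total T = Σxᵢ is Gamma(α+n, β+T).
Sum of observations T = 13.70 minutes; n = 7.
Posterior: Gamma(1.1+7, 19.2+13.70) = Gamma(8.1, 32.90).
Posterior mean of λ = α/β = 8.1/32.90 = 0.2462.

0.2462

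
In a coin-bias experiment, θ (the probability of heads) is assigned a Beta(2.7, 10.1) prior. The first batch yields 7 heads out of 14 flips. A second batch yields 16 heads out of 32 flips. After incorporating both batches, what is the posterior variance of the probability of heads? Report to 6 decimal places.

0.004114

The Beta prior is conjugate to a Binomial/Bernoulli likelihood; the update adds successes to α and failures to β.
After batch 1: Beta(2.7+7, 10.1+7) = Beta(9.7, 17.1).
After batch 2: Beta(9.7+16, 17.1+16) = Beta(25.7, 33.1).
Var = αβ/((α+β)²(α+β+1)) = 25.7·33.1/(58.8²·59.8) = 0.004114.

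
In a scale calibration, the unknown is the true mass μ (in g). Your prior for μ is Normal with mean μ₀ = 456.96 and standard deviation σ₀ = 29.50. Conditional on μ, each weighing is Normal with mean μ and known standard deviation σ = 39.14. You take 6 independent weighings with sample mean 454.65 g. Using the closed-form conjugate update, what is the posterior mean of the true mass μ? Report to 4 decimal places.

For Normal data with known variance σ², a Normal(μ₀, σ₀²) prior on μ is conjugate. Posterior precision = 1/σ₀² + n/σ²; posterior mean is the precision-weighted average of μ₀ and x̄.
n·x̄ = 6·454.65 = 2727.9.
σ₀² = 29.50² = 870.25, σ² = 39.14² = 1531.9396; σ² + n·σ₀² = 1531.9396 + 6·870.25 = 6753.4396.
Posterior mean = (μ₀/σ₀² + n·x̄/σ²)/(1/σ₀² + n/σ²) = (σ²·μ₀ + σ₀²·n·x̄)/(σ² + n·σ₀²) = (1531.9396·456.96 + 870.25·2727.9)/6753.4396 = 3073990.094616/6753.4396 = 455.1740.

455.1740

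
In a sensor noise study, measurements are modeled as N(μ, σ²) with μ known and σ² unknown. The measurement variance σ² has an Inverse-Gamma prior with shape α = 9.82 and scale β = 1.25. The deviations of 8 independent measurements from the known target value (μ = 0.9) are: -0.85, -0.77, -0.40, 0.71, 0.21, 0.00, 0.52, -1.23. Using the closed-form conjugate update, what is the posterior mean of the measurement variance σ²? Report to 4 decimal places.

0.2460

With known mean μ and an Inverse-Gamma(α, β) prior on σ², the Normal likelihood is conjugate: posterior is Inv-Gamma(α + n/2, β + Σ(xᵢ−μ)²/2).
Σ(xᵢ−μ)² = (-0.85)² + (-0.77)² + (-0.40)² + (0.71)² + (0.21)² + (0.00)² + (0.52)² + (-1.23)² = 3.8069.
Posterior: Inv-Gamma(9.82 + 8/2, 1.25 + 3.8069/2) = Inv-Gamma(13.82, 3.15345).
E[σ²|data] = β/(α−1) = 3.15345/12.82 = 0.2460.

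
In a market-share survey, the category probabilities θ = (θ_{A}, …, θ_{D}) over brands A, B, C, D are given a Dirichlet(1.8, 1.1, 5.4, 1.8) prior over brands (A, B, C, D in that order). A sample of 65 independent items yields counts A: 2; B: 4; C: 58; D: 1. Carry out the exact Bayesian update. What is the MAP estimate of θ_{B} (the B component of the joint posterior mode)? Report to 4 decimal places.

The Dirichlet prior is conjugate to the Multinomial likelihood: each posterior αⱼ = prior αⱼ + observed count nⱼ.
Posterior concentration: (3.8, 5.1, 63.4, 2.8), total = 75.1.
Joint mode component: (α_{B}−1)/(Σα−K) = 4.1/71.1 = 0.0577.

0.0577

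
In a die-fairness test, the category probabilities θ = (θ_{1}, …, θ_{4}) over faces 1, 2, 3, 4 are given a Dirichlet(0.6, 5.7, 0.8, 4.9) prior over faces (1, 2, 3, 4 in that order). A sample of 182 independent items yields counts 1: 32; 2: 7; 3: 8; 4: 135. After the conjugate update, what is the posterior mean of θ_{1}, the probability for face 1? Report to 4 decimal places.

0.1680

The Dirichlet prior is conjugate to the Multinomial likelihood: each posterior αⱼ = prior αⱼ + observed count nⱼ.
Posterior concentration: (32.6, 12.7, 8.8, 139.9), total = 194.0.
E[θ_{1}|data] = α_{1}/Σα = 32.6/194.0 = 0.1680.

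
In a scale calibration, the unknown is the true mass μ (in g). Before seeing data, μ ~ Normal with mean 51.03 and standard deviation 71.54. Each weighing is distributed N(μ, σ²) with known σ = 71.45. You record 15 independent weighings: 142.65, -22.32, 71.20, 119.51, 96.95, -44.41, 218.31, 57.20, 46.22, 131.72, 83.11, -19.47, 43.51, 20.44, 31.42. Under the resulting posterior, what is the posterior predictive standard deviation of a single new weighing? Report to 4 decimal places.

For Normal data with known variance σ², a Normal(μ₀, σ₀²) prior on μ is conjugate. Posterior precision = 1/σ₀² + n/σ²; posterior mean is the precision-weighted average of μ₀ and x̄.
σ₀² = 71.54² = 5117.9716, σ² = 71.45² = 5105.1025; σ² + n·σ₀² = 5105.1025 + 15·5117.9716 = 81874.6765.
Posterior precision = 1/σ₀² + n/σ² = 1/5117.9716 + 15/5105.1025 = (σ² + n·σ₀²)/(σ₀²σ²) = 81874.6765/(5117.9716·5105.1025); posterior variance σₙ² = σ₀²σ²/(σ² + n·σ₀²) = 5117.9716·5105.1025/81874.6765 = 319.119058.
Predictive variance for one new observation = σₙ² + σ² = 5117.9716·5105.1025/81874.6765 + 5105.1025 = σ²·(σ₀² + 81874.6765)/81874.6765 = 5105.1025·86992.6481/81874.6765 = 5424.221558; SD = √(5105.1025·86992.6481/81874.6765) = 73.6493.

73.6493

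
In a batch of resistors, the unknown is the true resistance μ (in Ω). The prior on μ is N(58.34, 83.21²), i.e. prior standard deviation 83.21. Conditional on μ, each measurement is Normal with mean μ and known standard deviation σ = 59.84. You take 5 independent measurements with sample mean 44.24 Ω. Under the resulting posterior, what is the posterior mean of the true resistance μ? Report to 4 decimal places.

45.5617

For Normal data with known variance σ², a Normal(μ₀, σ₀²) prior on μ is conjugate. Posterior precision = 1/σ₀² + n/σ²; posterior mean is the precision-weighted average of μ₀ and x̄.
n·x̄ = 5·44.24 = 221.2.
σ₀² = 83.21² = 6923.9041, σ² = 59.84² = 3580.8256; σ² + n·σ₀² = 3580.8256 + 5·6923.9041 = 38200.3461.
Posterior mean = (μ₀/σ₀² + n·x̄/σ²)/(1/σ₀² + n/σ²) = (σ²·μ₀ + σ₀²·n·x̄)/(σ² + n·σ₀²) = (3580.8256·58.34 + 6923.9041·221.2)/38200.3461 = 1740472.952424/38200.3461 = 45.5617.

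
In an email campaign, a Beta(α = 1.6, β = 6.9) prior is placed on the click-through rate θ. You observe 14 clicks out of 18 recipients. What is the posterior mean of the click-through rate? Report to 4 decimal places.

The Beta prior is conjugate to a Binomial/Bernoulli likelihood; the update adds successes to α and failures to β.
Posterior: Beta(α+k, β+n−k) = Beta(1.6+14, 6.9+4) = Beta(15.6, 10.9).
Posterior mean = α/(α+β) = 15.6/26.5 = 0.5887.

0.5887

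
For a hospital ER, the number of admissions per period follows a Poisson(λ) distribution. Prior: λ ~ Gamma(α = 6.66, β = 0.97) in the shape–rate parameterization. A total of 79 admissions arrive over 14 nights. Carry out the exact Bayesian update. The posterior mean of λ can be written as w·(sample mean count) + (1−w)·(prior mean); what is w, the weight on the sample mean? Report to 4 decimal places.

0.9352

With a Gamma(shape α, rate β) prior, the Poisson likelihood is conjugate: the posterior is Gamma(α + ΣXᵢ, β + n).
Posterior mean = (α₀+S)/(β₀+n) = [n/(β₀+n)]·(S/n) + [β₀/(β₀+n)]·(α₀/β₀), so only n and β₀ enter the weight.
Weight on data w = n/(β₀+n) = 14/(0.97+14) = 14/14.97 = 0.9352.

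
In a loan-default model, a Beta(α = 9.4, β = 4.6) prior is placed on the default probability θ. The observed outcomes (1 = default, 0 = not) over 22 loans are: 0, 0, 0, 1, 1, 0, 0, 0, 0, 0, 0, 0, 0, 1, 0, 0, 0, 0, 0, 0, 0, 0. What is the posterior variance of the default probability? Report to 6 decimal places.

The Beta prior is conjugate to a Binomial/Bernoulli likelihood; the update adds successes to α and failures to β.
Posterior: Beta(α+k, β+n−k) = Beta(9.4+3, 4.6+19) = Beta(12.4, 23.6).
Var = αβ/((α+β)²(α+β+1)) = 12.4·23.6/(36.0²·37.0) = 0.006103.

0.006103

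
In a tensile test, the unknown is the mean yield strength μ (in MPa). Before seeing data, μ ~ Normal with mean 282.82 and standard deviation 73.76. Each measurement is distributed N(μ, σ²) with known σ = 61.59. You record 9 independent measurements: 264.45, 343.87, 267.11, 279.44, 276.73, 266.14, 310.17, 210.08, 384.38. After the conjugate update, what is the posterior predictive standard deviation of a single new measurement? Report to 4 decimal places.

For Normal data with known variance σ², a Normal(μ₀, σ₀²) prior on μ is conjugate. Posterior precision = 1/σ₀² + n/σ²; posterior mean is the precision-weighted average of μ₀ and x̄.
σ₀² = 73.76² = 5440.5376, σ² = 61.59² = 3793.3281; σ² + n·σ₀² = 3793.3281 + 9·5440.5376 = 52758.1665.
Posterior precision = 1/σ₀² + n/σ² = 1/5440.5376 + 9/3793.3281 = (σ² + n·σ₀²)/(σ₀²σ²) = 52758.1665/(5440.5376·3793.3281); posterior variance σₙ² = σ₀²σ²/(σ² + n·σ₀²) = 5440.5376·3793.3281/52758.1665 = 391.176296.
Predictive variance for one new observation = σₙ² + σ² = 5440.5376·3793.3281/52758.1665 + 3793.3281 = σ²·(σ₀² + 52758.1665)/52758.1665 = 3793.3281·58198.7041/52758.1665 = 4184.504396; SD = √(3793.3281·58198.7041/52758.1665) = 64.6877.

64.6877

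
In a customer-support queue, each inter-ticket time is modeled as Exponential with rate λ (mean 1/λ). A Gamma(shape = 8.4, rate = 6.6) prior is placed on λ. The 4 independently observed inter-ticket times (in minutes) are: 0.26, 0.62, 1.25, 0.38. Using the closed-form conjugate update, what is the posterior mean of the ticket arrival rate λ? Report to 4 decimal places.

1.3611

With a Gamma(shape α, rate β) prior on the exponential rate λ, the posterior after n observations with total T = Σxᵢ is Gamma(α+n, β+T).
Sum of observations T = 2.51 minutes; n = 4.
Posterior: Gamma(8.4+4, 6.6+2.51) = Gamma(12.4, 9.11).
Posterior mean of λ = α/β = 12.4/9.11 = 1.3611.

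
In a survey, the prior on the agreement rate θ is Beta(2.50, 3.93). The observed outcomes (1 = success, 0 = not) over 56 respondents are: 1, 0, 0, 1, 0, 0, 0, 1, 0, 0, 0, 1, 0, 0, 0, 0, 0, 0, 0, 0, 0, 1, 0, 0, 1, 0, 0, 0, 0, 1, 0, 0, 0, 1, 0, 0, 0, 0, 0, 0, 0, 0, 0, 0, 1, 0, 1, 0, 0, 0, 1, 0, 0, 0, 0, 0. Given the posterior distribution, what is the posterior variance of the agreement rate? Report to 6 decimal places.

0.002672

The Beta prior is conjugate to a Binomial/Bernoulli likelihood; the update adds successes to α and failures to β.
Posterior: Beta(α+k, β+n−k) = Beta(2.50+11, 3.93+45) = Beta(13.50, 48.93).
Var = αβ/((α+β)²(α+β+1)) = 13.50·48.93/(62.43²·63.43) = 0.002672.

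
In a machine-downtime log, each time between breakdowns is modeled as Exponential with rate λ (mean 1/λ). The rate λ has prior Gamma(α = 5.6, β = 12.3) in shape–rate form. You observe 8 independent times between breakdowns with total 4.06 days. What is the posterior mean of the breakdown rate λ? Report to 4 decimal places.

0.8313

With a Gamma(shape α, rate β) prior on the exponential rate λ, the posterior after n observations with total T = Σxᵢ is Gamma(α+n, β+T).
Posterior: Gamma(5.6+8, 12.3+4.06) = Gamma(13.6, 16.36).
Posterior mean of λ = α/β = 13.6/16.36 = 0.8313.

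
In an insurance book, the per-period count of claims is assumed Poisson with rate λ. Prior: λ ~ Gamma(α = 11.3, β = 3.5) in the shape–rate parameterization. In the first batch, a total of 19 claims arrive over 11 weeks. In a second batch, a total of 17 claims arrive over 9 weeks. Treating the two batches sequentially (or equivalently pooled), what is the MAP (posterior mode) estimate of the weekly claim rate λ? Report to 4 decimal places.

With a Gamma(shape α, rate β) prior, the Poisson likelihood is conjugate: the posterior is Gamma(α + ΣXᵢ, β + n).
After batch 1: Gamma(α+S, β+n) = Gamma(11.3+19, 3.5+11) = Gamma(30.3, 14.5).
After batch 2: Gamma(α+S, β+n) = Gamma(30.3+17, 14.5+9) = Gamma(47.3, 23.5).
Mode of Gamma(α,β) for α≥1 is (α−1)/β = 46.3/23.5 = 1.9702.

1.9702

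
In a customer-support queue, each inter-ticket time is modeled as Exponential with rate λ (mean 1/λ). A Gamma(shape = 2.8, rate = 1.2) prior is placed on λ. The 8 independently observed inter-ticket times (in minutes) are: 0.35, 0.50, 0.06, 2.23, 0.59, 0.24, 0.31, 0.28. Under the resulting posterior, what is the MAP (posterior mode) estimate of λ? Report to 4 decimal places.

With a Gamma(shape α, rate β) prior on the exponential rate λ, the posterior after n observations with total T = Σxᵢ is Gamma(α+n, β+T).
Sum of observations T = 4.56 minutes; n = 8.
Posterior: Gamma(2.8+8, 1.2+4.56) = Gamma(10.8, 5.76).
Mode = (α−1)/β = 1.7014.

1.7014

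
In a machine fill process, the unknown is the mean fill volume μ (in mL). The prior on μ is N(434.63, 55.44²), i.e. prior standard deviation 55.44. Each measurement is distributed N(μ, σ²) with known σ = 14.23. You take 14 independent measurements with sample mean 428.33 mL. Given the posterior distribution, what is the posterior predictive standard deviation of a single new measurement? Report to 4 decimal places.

For Normal data with known variance σ², a Normal(μ₀, σ₀²) prior on μ is conjugate. Posterior precision = 1/σ₀² + n/σ²; posterior mean is the precision-weighted average of μ₀ and x̄.
σ₀² = 55.44² = 3073.5936, σ² = 14.23² = 202.4929; σ² + n·σ₀² = 202.4929 + 14·3073.5936 = 43232.8033.
Posterior precision = 1/σ₀² + n/σ² = 1/3073.5936 + 14/202.4929 = (σ² + n·σ₀²)/(σ₀²σ²) = 43232.8033/(3073.5936·202.4929); posterior variance σₙ² = σ₀²σ²/(σ² + n·σ₀²) = 3073.5936·202.4929/43232.8033 = 14.396033.
Predictive variance for one new observation = σₙ² + σ² = 3073.5936·202.4929/43232.8033 + 202.4929 = σ²·(σ₀² + 43232.8033)/43232.8033 = 202.4929·46306.3969/43232.8033 = 216.888933; SD = √(202.4929·46306.3969/43232.8033) = 14.7271.

14.7271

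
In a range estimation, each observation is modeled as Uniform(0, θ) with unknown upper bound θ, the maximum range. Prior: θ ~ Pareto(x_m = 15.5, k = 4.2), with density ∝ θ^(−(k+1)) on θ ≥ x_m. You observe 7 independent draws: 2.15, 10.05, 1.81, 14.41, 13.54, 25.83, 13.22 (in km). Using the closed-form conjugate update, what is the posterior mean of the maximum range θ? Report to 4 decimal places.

A Pareto(scale x_m, shape k) prior on the upper bound θ of Uniform(0, θ) is conjugate: posterior is Pareto(max(x_m, max xᵢ), k + n).
Sample maximum = 25.83; prior scale x_m = 15.5 → posterior scale = max = 25.83.
Posterior shape = 4.2 + 7 = 11.2.
E[θ|data] = k·x_m/(k−1) = 11.2·25.83/10.2 = 28.3624.

28.3624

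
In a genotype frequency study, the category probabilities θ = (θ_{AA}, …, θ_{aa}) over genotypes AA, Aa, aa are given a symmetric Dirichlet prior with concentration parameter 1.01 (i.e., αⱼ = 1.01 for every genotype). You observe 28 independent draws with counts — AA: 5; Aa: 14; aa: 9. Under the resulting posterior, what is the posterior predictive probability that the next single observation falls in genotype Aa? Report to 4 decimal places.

The Dirichlet prior is conjugate to the Multinomial likelihood: each posterior αⱼ = prior αⱼ + observed count nⱼ.
Posterior concentration: (6.01, 15.01, 10.01), total = 31.03.
P(next = Aa | data) = α_{Aa}/Σα = 0.4837.

0.4837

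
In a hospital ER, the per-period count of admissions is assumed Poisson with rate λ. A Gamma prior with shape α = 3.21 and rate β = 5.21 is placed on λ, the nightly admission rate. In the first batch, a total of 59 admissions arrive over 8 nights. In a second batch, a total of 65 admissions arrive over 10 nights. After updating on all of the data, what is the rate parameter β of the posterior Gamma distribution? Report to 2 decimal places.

With a Gamma(shape α, rate β) prior, the Poisson likelihood is conjugate: the posterior is Gamma(α + ΣXᵢ, β + n).
After batch 1: Gamma(α+S, β+n) = Gamma(3.21+59, 5.21+8) = Gamma(62.21, 13.21).
After batch 2: Gamma(α+S, β+n) = Gamma(62.21+65, 13.21+10) = Gamma(127.21, 23.21).
Posterior β = 23.21.

23.21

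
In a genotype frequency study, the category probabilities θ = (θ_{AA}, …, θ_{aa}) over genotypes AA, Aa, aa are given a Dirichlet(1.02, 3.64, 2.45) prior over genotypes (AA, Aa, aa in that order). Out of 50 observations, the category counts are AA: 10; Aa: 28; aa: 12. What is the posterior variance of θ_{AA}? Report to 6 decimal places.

0.002680

The Dirichlet prior is conjugate to the Multinomial likelihood: each posterior αⱼ = prior αⱼ + observed count nⱼ.
Posterior concentration: (11.02, 31.64, 14.45), total = 57.11.
Var[θ_j] = α_j(Σα−α_j)/((Σα)²(Σα+1)) = 11.02·46.09/(57.11²·58.11) = 0.002680.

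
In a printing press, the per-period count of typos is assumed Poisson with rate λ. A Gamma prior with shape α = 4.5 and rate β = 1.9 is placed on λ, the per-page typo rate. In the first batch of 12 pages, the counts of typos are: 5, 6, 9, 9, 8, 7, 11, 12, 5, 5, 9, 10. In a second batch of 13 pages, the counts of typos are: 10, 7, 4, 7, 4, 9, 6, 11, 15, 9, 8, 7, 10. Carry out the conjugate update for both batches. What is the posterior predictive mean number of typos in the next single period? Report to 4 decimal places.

With a Gamma(shape α, rate β) prior, the Poisson likelihood is conjugate: the posterior is Gamma(α + ΣXᵢ, β + n).
Batch 1: sum of counts S = 96 over n = 12 pages.
After batch 1: Gamma(α+S, β+n) = Gamma(4.5+96, 1.9+12) = Gamma(100.5, 13.9).
Batch 2: sum of counts S = 107 over n = 13 pages.
After batch 2: Gamma(α+S, β+n) = Gamma(100.5+107, 13.9+13) = Gamma(207.5, 26.9).
The predictive distribution for one future period is NegBinom with mean α/β = 7.7138.

7.7138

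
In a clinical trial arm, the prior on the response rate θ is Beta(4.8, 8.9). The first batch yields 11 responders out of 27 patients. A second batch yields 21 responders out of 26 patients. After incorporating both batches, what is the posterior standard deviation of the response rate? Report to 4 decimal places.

The Beta prior is conjugate to a Binomial/Bernoulli likelihood; the update adds successes to α and failures to β.
After batch 1: Beta(4.8+11, 8.9+16) = Beta(15.8, 24.9).
After batch 2: Beta(15.8+21, 24.9+5) = Beta(36.8, 29.9).
Var = αβ/((α+β)²(α+β+1)) = 36.8·29.9/(66.7²·67.7) = 0.00365324; SD = √0.00365324 = 0.0604.

0.0604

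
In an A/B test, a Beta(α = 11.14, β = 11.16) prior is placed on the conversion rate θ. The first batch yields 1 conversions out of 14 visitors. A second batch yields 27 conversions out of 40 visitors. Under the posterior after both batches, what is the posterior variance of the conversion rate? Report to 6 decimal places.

0.003232

The Beta prior is conjugate to a Binomial/Bernoulli likelihood; the update adds successes to α and failures to β.
After batch 1: Beta(11.14+1, 11.16+13) = Beta(12.14, 24.16).
After batch 2: Beta(12.14+27, 24.16+13) = Beta(39.14, 37.16).
Var = αβ/((α+β)²(α+β+1)) = 39.14·37.16/(76.30²·77.30) = 0.003232.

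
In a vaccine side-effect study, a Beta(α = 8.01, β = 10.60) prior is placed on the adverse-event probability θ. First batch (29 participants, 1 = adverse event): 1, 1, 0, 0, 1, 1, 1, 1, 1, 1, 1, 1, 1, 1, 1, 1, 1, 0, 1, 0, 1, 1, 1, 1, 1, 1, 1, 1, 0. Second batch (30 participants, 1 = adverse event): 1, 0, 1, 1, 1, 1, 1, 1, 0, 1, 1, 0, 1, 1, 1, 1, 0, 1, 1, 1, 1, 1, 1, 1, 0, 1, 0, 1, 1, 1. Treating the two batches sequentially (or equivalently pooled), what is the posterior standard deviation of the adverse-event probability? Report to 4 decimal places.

0.0505

The Beta prior is conjugate to a Binomial/Bernoulli likelihood; the update adds successes to α and failures to β.
After batch 1: Beta(8.01+24, 10.60+5) = Beta(32.01, 15.60).
After batch 2: Beta(32.01+24, 15.60+6) = Beta(56.01, 21.60).
Var = αβ/((α+β)²(α+β+1)) = 56.01·21.60/(77.61²·78.61) = 0.00255509; SD = √0.00255509 = 0.0505.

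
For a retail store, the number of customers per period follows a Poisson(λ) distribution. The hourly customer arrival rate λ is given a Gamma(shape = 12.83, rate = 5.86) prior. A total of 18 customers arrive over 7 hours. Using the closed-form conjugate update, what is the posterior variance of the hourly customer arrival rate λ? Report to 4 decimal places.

0.1864

With a Gamma(shape α, rate β) prior, the Poisson likelihood is conjugate: the posterior is Gamma(α + ΣXᵢ, β + n).
Posterior: Gamma(α+S, β+n) = Gamma(12.83+18, 5.86+7) = Gamma(30.83, 12.86).
Var = α/β² = 30.83/12.86² = 0.1864.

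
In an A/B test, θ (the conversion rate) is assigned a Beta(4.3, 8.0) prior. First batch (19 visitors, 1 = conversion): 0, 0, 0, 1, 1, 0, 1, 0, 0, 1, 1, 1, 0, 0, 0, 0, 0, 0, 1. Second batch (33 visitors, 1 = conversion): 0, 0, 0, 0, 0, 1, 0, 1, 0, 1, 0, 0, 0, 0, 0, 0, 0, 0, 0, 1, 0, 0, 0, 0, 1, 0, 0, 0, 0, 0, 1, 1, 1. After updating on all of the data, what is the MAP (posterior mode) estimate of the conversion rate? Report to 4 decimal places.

0.2937

The Beta prior is conjugate to a Binomial/Bernoulli likelihood; the update adds successes to α and failures to β.
After batch 1: Beta(4.3+7, 8.0+12) = Beta(11.3, 20.0).
After batch 2: Beta(11.3+8, 20.0+25) = Beta(19.3, 45.0).
Mode of Beta(a,b) for a,b>1 is (a−1)/(a+b−2) = 18.3/62.3 = 0.2937.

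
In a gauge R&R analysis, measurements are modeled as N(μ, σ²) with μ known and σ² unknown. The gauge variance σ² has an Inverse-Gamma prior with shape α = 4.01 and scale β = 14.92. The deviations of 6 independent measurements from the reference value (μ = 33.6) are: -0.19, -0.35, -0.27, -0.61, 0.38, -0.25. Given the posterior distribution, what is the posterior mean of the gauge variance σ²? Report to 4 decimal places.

With known mean μ and an Inverse-Gamma(α, β) prior on σ², the Normal likelihood is conjugate: posterior is Inv-Gamma(α + n/2, β + Σ(xᵢ−μ)²/2).
Σ(xᵢ−μ)² = (-0.19)² + (-0.35)² + (-0.27)² + (-0.61)² + (0.38)² + (-0.25)² = 0.8105.
Posterior: Inv-Gamma(4.01 + 6/2, 14.92 + 0.8105/2) = Inv-Gamma(7.01, 15.32525).
E[σ²|data] = β/(α−1) = 15.32525/6.01 = 2.5500.

2.5500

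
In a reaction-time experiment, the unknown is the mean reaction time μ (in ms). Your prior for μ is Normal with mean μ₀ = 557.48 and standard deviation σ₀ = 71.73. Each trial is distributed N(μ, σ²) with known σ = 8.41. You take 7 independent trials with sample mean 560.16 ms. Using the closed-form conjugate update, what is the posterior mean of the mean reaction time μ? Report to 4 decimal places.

For Normal data with known variance σ², a Normal(μ₀, σ₀²) prior on μ is conjugate. Posterior precision = 1/σ₀² + n/σ²; posterior mean is the precision-weighted average of μ₀ and x̄.
n·x̄ = 7·560.16 = 3921.12.
σ₀² = 71.73² = 5145.1929, σ² = 8.41² = 70.7281; σ² + n·σ₀² = 70.7281 + 7·5145.1929 = 36087.0784.
Posterior mean = (μ₀/σ₀² + n·x̄/σ²)/(1/σ₀² + n/σ²) = (σ²·μ₀ + σ₀²·n·x̄)/(σ² + n·σ₀²) = (70.7281·557.48 + 5145.1929·3921.12)/36087.0784 = 20214348.285236/36087.0784 = 560.1547.

560.1547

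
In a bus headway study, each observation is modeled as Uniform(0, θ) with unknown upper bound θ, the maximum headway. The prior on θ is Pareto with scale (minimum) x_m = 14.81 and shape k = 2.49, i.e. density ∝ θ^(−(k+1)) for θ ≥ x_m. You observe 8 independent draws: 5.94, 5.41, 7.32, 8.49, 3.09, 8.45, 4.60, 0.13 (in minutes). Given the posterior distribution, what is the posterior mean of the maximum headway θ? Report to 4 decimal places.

16.3706

A Pareto(scale x_m, shape k) prior on the upper bound θ of Uniform(0, θ) is conjugate: posterior is Pareto(max(x_m, max xᵢ), k + n).
Sample maximum = 8.49; prior scale x_m = 14.81 → posterior scale = max = 14.81.
Posterior shape = 2.49 + 8 = 10.49.
E[θ|data] = k·x_m/(k−1) = 10.49·14.81/9.49 = 16.3706.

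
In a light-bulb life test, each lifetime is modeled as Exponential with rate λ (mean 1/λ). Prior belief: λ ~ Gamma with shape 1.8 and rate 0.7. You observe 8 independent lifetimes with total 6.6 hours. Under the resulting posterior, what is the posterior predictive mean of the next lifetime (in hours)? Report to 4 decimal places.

0.8295

With a Gamma(shape α, rate β) prior on the exponential rate λ, the posterior after n observations with total T = Σxᵢ is Gamma(α+n, β+T).
Posterior: Gamma(1.8+8, 0.7+6.6) = Gamma(9.8, 7.3).
The predictive distribution for the next observation is Lomax; its mean is β/(α−1) = 7.3/8.8 = 0.8295.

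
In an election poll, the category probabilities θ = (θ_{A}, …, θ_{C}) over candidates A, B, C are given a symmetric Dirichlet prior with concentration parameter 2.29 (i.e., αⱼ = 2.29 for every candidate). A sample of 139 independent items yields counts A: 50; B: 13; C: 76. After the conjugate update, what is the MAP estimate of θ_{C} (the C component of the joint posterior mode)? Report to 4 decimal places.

0.5410

The Dirichlet prior is conjugate to the Multinomial likelihood: each posterior αⱼ = prior αⱼ + observed count nⱼ.
Posterior concentration: (52.29, 15.29, 78.29), total = 145.87.
Joint mode component: (α_{C}−1)/(Σα−K) = 77.29/142.87 = 0.5410.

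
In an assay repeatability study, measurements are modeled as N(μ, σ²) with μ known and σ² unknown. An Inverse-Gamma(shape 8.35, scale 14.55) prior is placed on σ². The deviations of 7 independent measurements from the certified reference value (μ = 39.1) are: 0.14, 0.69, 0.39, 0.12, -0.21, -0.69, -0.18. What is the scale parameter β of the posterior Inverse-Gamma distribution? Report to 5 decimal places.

15.15740

With known mean μ and an Inverse-Gamma(α, β) prior on σ², the Normal likelihood is conjugate: posterior is Inv-Gamma(α + n/2, β + Σ(xᵢ−μ)²/2).
Σ(xᵢ−μ)² = (0.14)² + (0.69)² + (0.39)² + (0.12)² + (-0.21)² + (-0.69)² + (-0.18)² = 1.2148.
Posterior: Inv-Gamma(8.35 + 7/2, 14.55 + 1.2148/2) = Inv-Gamma(11.85, 15.15740).
Posterior β = 15.15740.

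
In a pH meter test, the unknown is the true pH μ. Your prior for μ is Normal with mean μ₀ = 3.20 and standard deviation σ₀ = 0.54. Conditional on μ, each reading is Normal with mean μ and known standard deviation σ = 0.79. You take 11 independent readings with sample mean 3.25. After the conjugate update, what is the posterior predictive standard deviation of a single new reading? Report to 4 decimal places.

For Normal data with known variance σ², a Normal(μ₀, σ₀²) prior on μ is conjugate. Posterior precision = 1/σ₀² + n/σ²; posterior mean is the precision-weighted average of μ₀ and x̄.
σ₀² = 0.54² = 0.2916, σ² = 0.79² = 0.6241; σ² + n·σ₀² = 0.6241 + 11·0.2916 = 3.8317.
Posterior precision = 1/σ₀² + n/σ² = 1/0.2916 + 11/0.6241 = (σ² + n·σ₀²)/(σ₀²σ²) = 3.8317/(0.2916·0.6241); posterior variance σₙ² = σ₀²σ²/(σ² + n·σ₀²) = 0.2916·0.6241/3.8317 = 0.047495.
Predictive variance for one new observation = σₙ² + σ² = 0.2916·0.6241/3.8317 + 0.6241 = σ²·(σ₀² + 3.8317)/3.8317 = 0.6241·4.1233/3.8317 = 0.671595; SD = √(0.6241·4.1233/3.8317) = 0.8195.

0.8195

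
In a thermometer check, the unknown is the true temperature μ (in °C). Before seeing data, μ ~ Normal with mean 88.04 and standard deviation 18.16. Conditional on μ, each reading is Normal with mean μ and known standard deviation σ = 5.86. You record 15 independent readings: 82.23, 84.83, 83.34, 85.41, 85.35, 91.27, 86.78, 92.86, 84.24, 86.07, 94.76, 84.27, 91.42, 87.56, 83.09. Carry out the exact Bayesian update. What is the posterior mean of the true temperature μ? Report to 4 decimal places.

For Normal data with known variance σ², a Normal(μ₀, σ₀²) prior on μ is conjugate. Posterior precision = 1/σ₀² + n/σ²; posterior mean is the precision-weighted average of μ₀ and x̄.
Σxᵢ = 82.23 + 84.83 + 83.34 + 85.41 + 85.35 + 91.27 + 86.78 + 92.86 + 84.24 + 86.07 + 94.76 + 84.27 + 91.42 + 87.56 + 83.09 = 1303.48, so n·x̄ = 1303.48.
σ₀² = 18.16² = 329.7856, σ² = 5.86² = 34.3396; σ² + n·σ₀² = 34.3396 + 15·329.7856 = 4981.1236.
Posterior mean = (μ₀/σ₀² + n·x̄/σ²)/(1/σ₀² + n/σ²) = (σ²·μ₀ + σ₀²·n·x̄)/(σ² + n·σ₀²) = (34.3396·88.04 + 329.7856·1303.48)/4981.1236 = 432892.192272/4981.1236 = 86.9065.

86.9065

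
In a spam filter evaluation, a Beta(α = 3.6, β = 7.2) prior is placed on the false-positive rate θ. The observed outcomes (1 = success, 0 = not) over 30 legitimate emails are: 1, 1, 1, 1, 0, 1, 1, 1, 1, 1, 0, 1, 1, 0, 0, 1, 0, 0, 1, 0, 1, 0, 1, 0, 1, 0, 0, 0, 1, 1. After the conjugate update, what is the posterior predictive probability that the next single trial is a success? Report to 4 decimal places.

0.5294

The Beta prior is conjugate to a Binomial/Bernoulli likelihood; the update adds successes to α and failures to β.
Posterior: Beta(α+k, β+n−k) = Beta(3.6+18, 7.2+12) = Beta(21.6, 19.2).
For a single future Bernoulli trial, P(success | data) = α/(α+β) = 0.5294.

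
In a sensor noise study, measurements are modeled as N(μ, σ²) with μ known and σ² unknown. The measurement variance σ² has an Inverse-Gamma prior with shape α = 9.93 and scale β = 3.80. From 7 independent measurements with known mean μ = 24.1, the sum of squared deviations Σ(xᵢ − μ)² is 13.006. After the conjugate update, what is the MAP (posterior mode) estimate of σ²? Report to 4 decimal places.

With known mean μ and an Inverse-Gamma(α, β) prior on σ², the Normal likelihood is conjugate: posterior is Inv-Gamma(α + n/2, β + Σ(xᵢ−μ)²/2).
Posterior: Inv-Gamma(9.93 + 7/2, 3.80 + 13.006/2) = Inv-Gamma(13.43, 10.3030).
Mode = β/(α+1) = 10.3030/14.43 = 0.7140.

0.7140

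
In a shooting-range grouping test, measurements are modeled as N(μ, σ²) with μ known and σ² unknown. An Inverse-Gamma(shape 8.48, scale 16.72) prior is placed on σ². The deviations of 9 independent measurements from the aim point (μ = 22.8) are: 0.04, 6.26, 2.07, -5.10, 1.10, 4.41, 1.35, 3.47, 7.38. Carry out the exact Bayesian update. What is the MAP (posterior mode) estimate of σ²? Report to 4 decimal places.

With known mean μ and an Inverse-Gamma(α, β) prior on σ², the Normal likelihood is conjugate: posterior is Inv-Gamma(α + n/2, β + Σ(xᵢ−μ)²/2).
Σ(xᵢ−μ)² = (0.04)² + (6.26)² + (2.07)² + (-5.10)² + (1.10)² + (4.41)² + (1.35)² + (3.47)² + (7.38)² = 158.4700.
Posterior: Inv-Gamma(8.48 + 9/2, 16.72 + 158.4700/2) = Inv-Gamma(12.98, 95.95500).
Mode = β/(α+1) = 95.95500/13.98 = 6.8637.

6.8637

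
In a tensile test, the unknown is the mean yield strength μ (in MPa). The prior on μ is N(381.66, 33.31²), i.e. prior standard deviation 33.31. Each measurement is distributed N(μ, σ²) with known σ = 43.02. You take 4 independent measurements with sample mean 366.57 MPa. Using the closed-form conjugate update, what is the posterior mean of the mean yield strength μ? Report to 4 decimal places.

371.0107

For Normal data with known variance σ², a Normal(μ₀, σ₀²) prior on μ is conjugate. Posterior precision = 1/σ₀² + n/σ²; posterior mean is the precision-weighted average of μ₀ and x̄.
n·x̄ = 4·366.57 = 1466.28.
σ₀² = 33.31² = 1109.5561, σ² = 43.02² = 1850.7204; σ² + n·σ₀² = 1850.7204 + 4·1109.5561 = 6288.9448.
Posterior mean = (μ₀/σ₀² + n·x̄/σ²)/(1/σ₀² + n/σ²) = (σ²·μ₀ + σ₀²·n·x̄)/(σ² + n·σ₀²) = (1850.7204·381.66 + 1109.5561·1466.28)/6288.9448 = 2333265.866172/6288.9448 = 371.0107.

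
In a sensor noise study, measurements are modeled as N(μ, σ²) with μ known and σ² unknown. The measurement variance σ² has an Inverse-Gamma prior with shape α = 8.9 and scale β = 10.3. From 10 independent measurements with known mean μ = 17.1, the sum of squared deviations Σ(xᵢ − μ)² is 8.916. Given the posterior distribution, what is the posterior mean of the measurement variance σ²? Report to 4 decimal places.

1.1440

With known mean μ and an Inverse-Gamma(α, β) prior on σ², the Normal likelihood is conjugate: posterior is Inv-Gamma(α + n/2, β + Σ(xᵢ−μ)²/2).
Posterior: Inv-Gamma(8.9 + 10/2, 10.3 + 8.916/2) = Inv-Gamma(13.90, 14.7580).
E[σ²|data] = β/(α−1) = 14.7580/12.90 = 1.1440.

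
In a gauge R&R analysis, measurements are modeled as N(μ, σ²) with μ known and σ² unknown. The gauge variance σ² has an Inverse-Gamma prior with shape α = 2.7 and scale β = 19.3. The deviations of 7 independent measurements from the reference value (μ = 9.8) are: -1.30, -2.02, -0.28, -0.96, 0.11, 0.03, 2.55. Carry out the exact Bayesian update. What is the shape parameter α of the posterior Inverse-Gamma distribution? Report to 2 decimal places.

6.20

With known mean μ and an Inverse-Gamma(α, β) prior on σ², the Normal likelihood is conjugate: posterior is Inv-Gamma(α + n/2, β + Σ(xᵢ−μ)²/2).
Σ(xᵢ−μ)² = (-1.30)² + (-2.02)² + (-0.28)² + (-0.96)² + (0.11)² + (0.03)² + (2.55)² = 13.2859.
Posterior: Inv-Gamma(2.7 + 7/2, 19.3 + 13.2859/2) = Inv-Gamma(6.20, 25.94295).
Posterior α = 6.20.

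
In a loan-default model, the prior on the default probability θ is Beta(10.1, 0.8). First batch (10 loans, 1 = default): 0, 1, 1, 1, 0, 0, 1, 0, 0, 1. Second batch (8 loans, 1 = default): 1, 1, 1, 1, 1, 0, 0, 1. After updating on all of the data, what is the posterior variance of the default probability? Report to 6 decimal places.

The Beta prior is conjugate to a Binomial/Bernoulli likelihood; the update adds successes to α and failures to β.
After batch 1: Beta(10.1+5, 0.8+5) = Beta(15.1, 5.8).
After batch 2: Beta(15.1+6, 5.8+2) = Beta(21.1, 7.8).
Var = αβ/((α+β)²(α+β+1)) = 21.1·7.8/(28.9²·29.9) = 0.006590.

0.006590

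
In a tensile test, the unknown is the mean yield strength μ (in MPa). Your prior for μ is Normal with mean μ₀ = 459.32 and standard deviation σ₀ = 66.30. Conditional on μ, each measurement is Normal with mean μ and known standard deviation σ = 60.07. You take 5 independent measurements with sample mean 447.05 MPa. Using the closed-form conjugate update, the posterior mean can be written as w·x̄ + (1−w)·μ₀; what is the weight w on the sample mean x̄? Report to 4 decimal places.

0.8590

For Normal data with known variance σ², a Normal(μ₀, σ₀²) prior on μ is conjugate. Posterior precision = 1/σ₀² + n/σ²; posterior mean is the precision-weighted average of μ₀ and x̄.
σ₀² = 66.30² = 4395.69, σ² = 60.07² = 3608.4049. Prior precision 1/σ₀² = 1/4395.69; data precision n/σ² = 5/3608.4049.
w = (n/σ²)/(1/σ₀² + n/σ²) = n·σ₀²/(σ² + n·σ₀²) = 5·4395.69/(3608.4049 + 5·4395.69) = 21978.45/25586.8549 = 0.8590.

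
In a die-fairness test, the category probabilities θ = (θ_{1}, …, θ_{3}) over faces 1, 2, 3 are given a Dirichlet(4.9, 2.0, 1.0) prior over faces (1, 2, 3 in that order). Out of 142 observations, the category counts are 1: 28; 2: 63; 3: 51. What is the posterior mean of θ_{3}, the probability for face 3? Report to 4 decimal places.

The Dirichlet prior is conjugate to the Multinomial likelihood: each posterior αⱼ = prior αⱼ + observed count nⱼ.
Posterior concentration: (32.9, 65.0, 52.0), total = 149.9.
E[θ_{3}|data] = α_{3}/Σα = 52.0/149.9 = 0.3469.

0.3469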